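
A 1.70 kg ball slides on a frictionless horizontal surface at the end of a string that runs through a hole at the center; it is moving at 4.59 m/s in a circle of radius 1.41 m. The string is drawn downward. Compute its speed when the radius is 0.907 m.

The only horizontal force on the mass is along the cord (radial), so it exerts no torque about the hole and angular momentum m v r is conserved.
v₂ = v₁ r₁ / r₂ = (4.59)(1.41) / (0.907) = 7.136 m/s.

v₂ ≈ 7.14 m/s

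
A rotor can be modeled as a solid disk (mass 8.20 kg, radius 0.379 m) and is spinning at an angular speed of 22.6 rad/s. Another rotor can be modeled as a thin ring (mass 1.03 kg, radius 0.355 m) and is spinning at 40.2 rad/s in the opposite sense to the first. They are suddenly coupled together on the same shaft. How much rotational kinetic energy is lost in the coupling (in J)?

ΔKE lost ≈ 210 J

The coupling torques are internal; angular momentum about the shared axis is conserved.
Moments of inertia: I_A = ½(8.20)(0.379)² = 0.5889 kg·m²; I_B = (1.03)(0.355)² = 0.1298 kg·m².
Taking A's sense as positive: L = (0.5889)(22.6) − (0.1298)(40.2) = 8.092 kg·m²·rad/s.
Combined I = 0.5889 + 0.1298 = 0.7187 kg·m².
ω_f = L / I = 8.092 / 0.7187 = 11.26 rad/s.
KE_i = ½ΣIω² = 255.3 J; KE_f = ½(0.7187)(11.26)² = 45.55 J.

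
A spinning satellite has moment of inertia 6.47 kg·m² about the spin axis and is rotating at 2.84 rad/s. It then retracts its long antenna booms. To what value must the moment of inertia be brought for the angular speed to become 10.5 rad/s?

I₂ ≈ 1.75 kg·m²

Angular momentum about the spin axis is conserved since the torque about it is zero.
I₂ = I₁ω₁ / ω₂ = (6.47)(2.84) / (10.5) = 1.750 kg·m².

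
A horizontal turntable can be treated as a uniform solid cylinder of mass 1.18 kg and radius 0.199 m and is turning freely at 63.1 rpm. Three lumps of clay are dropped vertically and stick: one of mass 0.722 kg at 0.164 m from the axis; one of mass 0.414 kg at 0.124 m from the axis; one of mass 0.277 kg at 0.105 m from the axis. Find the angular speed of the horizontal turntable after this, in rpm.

No external torque acts about the axis; L_before = L_after.
I_p = ½(1.18)(0.199)² = 0.02336 kg·m².
Added inertia Σmr² = (0.722)(0.164)² + (0.414)(0.124)² + (0.277)(0.105)² = 0.02884 kg·m²; I_f = 0.02336 + 0.02884 = 0.05220 kg·m².
ω_f = I_p ω_i / I_f = (0.02336)(63.1) / 0.05220 = 28.24 rpm.

ω_f ≈ 28.2 rpm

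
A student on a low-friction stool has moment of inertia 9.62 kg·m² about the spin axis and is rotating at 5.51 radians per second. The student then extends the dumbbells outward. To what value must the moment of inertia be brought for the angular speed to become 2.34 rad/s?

No external torque acts about the spin axis, so angular momentum is conserved.
I₂ = I₁ω₁ / ω₂ = (9.62)(5.51) / (2.34) = 22.65 kg·m².

I₂ ≈ 22.7 kg·m²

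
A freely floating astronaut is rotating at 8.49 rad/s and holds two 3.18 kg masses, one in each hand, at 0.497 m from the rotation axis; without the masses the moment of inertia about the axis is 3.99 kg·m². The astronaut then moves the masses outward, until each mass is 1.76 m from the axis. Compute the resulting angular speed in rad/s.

With no external torque about the axis, L is conserved: I₁ω₁ = I₂ω₂.
I₁ = 3.99 + 2(3.18)(0.497)² = 5.561 kg·m²; I₂ = 3.99 + 2(3.18)(1.76)² = 23.69 kg·m².
ω₂ = I₁ω₁ / I₂ = (5.561)(8.49 rad/s) / (23.69) = 1.993 rad/s.

ω₂ ≈ 1.99 rad/s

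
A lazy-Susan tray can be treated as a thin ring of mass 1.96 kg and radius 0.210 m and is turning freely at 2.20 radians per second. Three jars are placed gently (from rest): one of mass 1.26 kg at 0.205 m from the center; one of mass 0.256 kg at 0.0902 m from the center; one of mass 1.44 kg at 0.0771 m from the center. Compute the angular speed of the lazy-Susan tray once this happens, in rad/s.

The added mass arrives with no angular momentum about the center, and any external torque about the center is negligible, so the system's angular momentum is conserved.
I_p = (1.96)(0.210)² = 0.08644 kg·m².
Added inertia Σmr² = (1.26)(0.205)² + (0.256)(0.0902)² + (1.44)(0.0771)² = 0.06359 kg·m²; I_f = 0.08644 + 0.06359 = 0.1500 kg·m².
ω_f = I_p ω_i / I_f = (0.08644)(2.20) / 0.1500 = 1.267 rad/s.

ω_f ≈ 1.27 rad/s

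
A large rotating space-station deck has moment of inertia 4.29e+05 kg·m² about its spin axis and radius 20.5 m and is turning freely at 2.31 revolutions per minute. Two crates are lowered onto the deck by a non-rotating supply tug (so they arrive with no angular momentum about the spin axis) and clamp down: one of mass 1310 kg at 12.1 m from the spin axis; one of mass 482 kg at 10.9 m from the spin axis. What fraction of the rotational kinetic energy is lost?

fraction ≈ 0.367

The added mass arrives with no angular momentum about the spin axis, and any external torque about the spin axis is negligible, so the system's angular momentum is conserved.
Added inertia Σmr² = (1310)(12.1)² + (482)(10.9)² = 2.491e+05 kg·m²; I_f = 4.290e+05 + 2.491e+05 = 6.781e+05 kg·m².
ω_f = I_p ω_i / I_f = (4.290e+05)(2.31) / 6.781e+05 = 1.462 rpm.
KE_i = ½(4.290e+05)(0.2419 rad/s)² = 12550 J; KE_f = ½(6.781e+05)(0.1530)² = 7941 J.
Fraction lost = 0.3673.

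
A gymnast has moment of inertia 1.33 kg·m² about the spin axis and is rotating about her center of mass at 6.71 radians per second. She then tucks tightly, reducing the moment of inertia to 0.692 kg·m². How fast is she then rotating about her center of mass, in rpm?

ω₂ ≈ 123 rpm

Angular momentum about the spin axis is conserved since the torque about it is zero.
ω₂ = I₁ω₁ / I₂ = (1.330)(6.71 rad/s) / (0.6920) = 12.90 rad/s = 123.2 rpm.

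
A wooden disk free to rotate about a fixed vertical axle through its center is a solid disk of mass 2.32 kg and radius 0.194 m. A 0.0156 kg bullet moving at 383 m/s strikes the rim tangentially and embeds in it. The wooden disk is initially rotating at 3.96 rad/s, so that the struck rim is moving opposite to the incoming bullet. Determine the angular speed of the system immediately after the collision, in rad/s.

The axle reaction passes through the axle and exerts no torque about it; angular momentum about the axle is conserved through the impact.
I_p = ½(2.32)(0.194)² = 0.04366 kg·m². Taking the sense of the bullet's angular momentum as positive, L_{bullet} = m v R = (0.0156)(383)(0.194) = 1.159 kg·m²/s.
L_i = −I_p ω_p + m v R = −(0.04366)(3.96) + 1.159 = 0.9862 kg·m²/s.
After sticking, I_f = I_p + m R² = 0.04366 + (0.0156)(0.194)² = 0.04424 kg·m².
ω_f = L_i / I_f = 0.9862 / 0.04424 = 22.29 rad/s.

|ω_f| ≈ 22.3 rad/s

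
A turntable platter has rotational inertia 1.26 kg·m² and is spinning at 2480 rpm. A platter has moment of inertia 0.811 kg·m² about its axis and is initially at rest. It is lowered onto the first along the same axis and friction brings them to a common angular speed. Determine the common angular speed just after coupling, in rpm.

No external torque acts about the common axis, so total angular momentum is conserved.
Taking A's sense as positive: L = (1.260)(2480) = 3125 kg·m²·rpm.
Combined I = 1.260 + 0.8110 = 2.071 kg·m².
ω_f = L / I = 3125 / 2.071 = 1509 rpm.

|ω_f| ≈ 1510 rpm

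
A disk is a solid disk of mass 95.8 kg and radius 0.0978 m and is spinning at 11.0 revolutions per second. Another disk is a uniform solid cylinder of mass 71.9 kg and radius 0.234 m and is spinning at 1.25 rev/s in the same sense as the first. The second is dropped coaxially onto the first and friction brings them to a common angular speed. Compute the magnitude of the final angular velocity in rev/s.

The coupling torques are internal; angular momentum about the shared axis is conserved.
Moments of inertia: I_A = ½(95.8)(0.0978)² = 0.4582 kg·m²; I_B = ½(71.9)(0.234)² = 1.968 kg·m².
Taking A's sense as positive: L = (0.4582)(11.0) + (1.968)(1.25) = 7.500 kg·m²·rev/s.
Combined I = 0.4582 + 1.968 = 2.427 kg·m².
ω_f = L / I = 7.500 / 2.427 = 3.091 rev/s.

|ω_f| ≈ 3.09 rev/s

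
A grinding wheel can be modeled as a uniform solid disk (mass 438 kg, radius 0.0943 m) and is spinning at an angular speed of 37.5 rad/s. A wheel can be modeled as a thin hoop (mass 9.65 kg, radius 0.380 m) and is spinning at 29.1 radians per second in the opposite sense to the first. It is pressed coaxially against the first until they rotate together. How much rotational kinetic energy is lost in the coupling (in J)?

ΔKE lost ≈ 1800 J

The coupling torques are internal; angular momentum about the shared axis is conserved.
Moments of inertia: I_A = ½(438)(0.0943)² = 1.947 kg·m²; I_B = (9.65)(0.380)² = 1.393 kg·m².
Taking A's sense as positive: L = (1.947)(37.5) − (1.393)(29.1) = 32.48 kg·m²·rad/s.
Combined I = 1.947 + 1.393 = 3.341 kg·m².
ω_f = L / I = 32.48 / 3.341 = 9.722 rad/s.
KE_i = ½ΣIω² = 1959 J; KE_f = ½(3.341)(9.722)² = 157.9 J.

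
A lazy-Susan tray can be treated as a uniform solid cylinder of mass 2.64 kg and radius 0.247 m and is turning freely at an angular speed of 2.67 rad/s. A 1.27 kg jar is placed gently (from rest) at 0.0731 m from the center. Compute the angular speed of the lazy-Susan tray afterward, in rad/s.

The added mass arrives with no angular momentum about the center, and any external torque about the center is negligible, so the system's angular momentum is conserved.
I_p = ½(2.64)(0.247)² = 0.08053 kg·m².
Added inertia Σmr² = (1.27)(0.0731)² = 0.006786 kg·m²; I_f = 0.08053 + 0.006786 = 0.08732 kg·m².
ω_f = I_p ω_i / I_f = (0.08053)(2.67) / 0.08732 = 2.462 rad/s.

ω_f ≈ 2.46 rad/s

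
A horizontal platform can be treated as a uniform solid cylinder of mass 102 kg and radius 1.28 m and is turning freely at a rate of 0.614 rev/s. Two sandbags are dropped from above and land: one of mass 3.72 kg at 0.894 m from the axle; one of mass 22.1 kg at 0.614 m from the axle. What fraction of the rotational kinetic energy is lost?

No external torque acts about the axle; L_before = L_after.
I_p = ½(102)(1.28)² = 83.56 kg·m².
Added inertia Σmr² = (3.72)(0.894)² + (22.1)(0.614)² = 11.30 kg·m²; I_f = 83.56 + 11.30 = 94.86 kg·m².
ω_f = I_p ω_i / I_f = (83.56)(0.614) / 94.86 = 0.5408 rev/s.
KE_i = ½(83.56)(3.858 rad/s)² = 621.8 J; KE_f = ½(94.86)(3.398)² = 547.7 J.
Fraction lost = 0.1192.

fraction ≈ 0.119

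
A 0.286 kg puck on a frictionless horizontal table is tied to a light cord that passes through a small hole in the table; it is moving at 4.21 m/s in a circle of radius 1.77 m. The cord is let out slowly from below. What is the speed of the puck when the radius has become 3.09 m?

v₂ ≈ 2.41 m/s

The only horizontal force on the mass is along the cord (radial), so it exerts no torque about the hole and angular momentum m v r is conserved.
v₂ = v₁ r₁ / r₂ = (4.21)(1.77) / (3.09) = 2.412 m/s.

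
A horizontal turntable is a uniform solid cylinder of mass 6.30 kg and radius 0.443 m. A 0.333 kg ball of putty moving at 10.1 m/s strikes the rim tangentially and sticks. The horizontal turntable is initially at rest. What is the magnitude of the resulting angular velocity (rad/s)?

The axle reaction passes through the axle and exerts no torque about it; angular momentum about the axle is conserved through the impact.
I_p = ½(6.30)(0.443)² = 0.6182 kg·m². Taking the sense of the ball of putty's angular momentum as positive, L_{ball} = m v R = (0.333)(10.1)(0.443) = 1.490 kg·m²/s.
L_i = 0 + 1.490 = 1.490 kg·m²/s.
After sticking, I_f = I_p + m R² = 0.6182 + (0.333)(0.443)² = 0.6835 kg·m².
ω_f = L_i / I_f = 1.490 / 0.6835 = 2.180 rad/s.

|ω_f| ≈ 2.18 rad/s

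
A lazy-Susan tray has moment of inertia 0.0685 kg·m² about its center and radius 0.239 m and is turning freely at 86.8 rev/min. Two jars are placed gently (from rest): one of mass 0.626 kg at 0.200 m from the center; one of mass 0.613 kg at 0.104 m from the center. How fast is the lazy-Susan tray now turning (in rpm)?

The added mass arrives with no angular momentum about the center, and any external torque about the center is negligible, so the system's angular momentum is conserved.
Added inertia Σmr² = (0.626)(0.200)² + (0.613)(0.104)² = 0.03167 kg·m²; I_f = 0.06850 + 0.03167 = 0.1002 kg·m².
ω_f = I_p ω_i / I_f = (0.06850)(86.8) / 0.1002 = 59.36 rpm.

ω_f ≈ 59.4 rpm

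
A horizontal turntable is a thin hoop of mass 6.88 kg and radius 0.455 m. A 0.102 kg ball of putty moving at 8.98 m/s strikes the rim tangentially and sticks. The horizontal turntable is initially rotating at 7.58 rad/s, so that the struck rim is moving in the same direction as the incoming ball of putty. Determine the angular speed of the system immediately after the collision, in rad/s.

About the axle the impulsive forces during the collision are internal, so angular momentum about that axis is conserved.
I_p = (6.88)(0.455)² = 1.424 kg·m². Taking the sense of the ball of putty's angular momentum as positive, L_{ball} = m v R = (0.102)(8.98)(0.455) = 0.4168 kg·m²/s.
L_i = +I_p ω_p + m v R = +(1.424)(7.58) + 0.4168 = 11.21 kg·m²/s.
After sticking, I_f = I_p + m R² = 1.424 + (0.102)(0.455)² = 1.445 kg·m².
ω_f = L_i / I_f = 11.21 / 1.445 = 7.758 rad/s.

|ω_f| ≈ 7.76 rad/s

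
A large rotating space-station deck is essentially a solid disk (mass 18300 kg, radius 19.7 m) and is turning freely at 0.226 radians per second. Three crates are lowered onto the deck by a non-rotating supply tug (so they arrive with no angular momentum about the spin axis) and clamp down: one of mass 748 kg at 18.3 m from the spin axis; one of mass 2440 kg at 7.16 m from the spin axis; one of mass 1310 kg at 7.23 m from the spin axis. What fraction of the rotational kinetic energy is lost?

fraction ≈ 0.111

The added mass arrives with no angular momentum about the spin axis, and any external torque about the spin axis is negligible, so the system's angular momentum is conserved.
I_p = ½(18300)(19.7)² = 3.551e+06 kg·m².
Added inertia Σmr² = (748)(18.3)² + (2440)(7.16)² + (1310)(7.23)² = 4.441e+05 kg·m²; I_f = 3.551e+06 + 4.441e+05 = 3.995e+06 kg·m².
ω_f = I_p ω_i / I_f = (3.551e+06)(0.226) / 3.995e+06 = 0.2009 rad/s.
KE_i = ½(3.551e+06)(0.2260 rad/s)² = 90690 J; KE_f = ½(3.995e+06)(0.2009)² = 80610 J.
Fraction lost = 0.1112.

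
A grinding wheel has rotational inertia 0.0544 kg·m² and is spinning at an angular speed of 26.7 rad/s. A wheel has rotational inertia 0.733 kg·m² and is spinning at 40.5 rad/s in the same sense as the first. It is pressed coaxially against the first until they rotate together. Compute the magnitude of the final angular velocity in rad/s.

The coupling torques are internal; angular momentum about the shared axis is conserved.
Taking A's sense as positive: L = (0.05440)(26.7) + (0.7330)(40.5) = 31.14 kg·m²·rad/s.
Combined I = 0.05440 + 0.7330 = 0.7874 kg·m².
ω_f = L / I = 31.14 / 0.7874 = 39.55 rad/s.

|ω_f| ≈ 39.5 rad/s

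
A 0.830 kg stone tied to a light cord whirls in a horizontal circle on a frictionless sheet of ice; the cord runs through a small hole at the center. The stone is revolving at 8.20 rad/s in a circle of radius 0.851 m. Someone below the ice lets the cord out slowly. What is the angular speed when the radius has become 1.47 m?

The constraining force is radial, so m r² ω about the center is conserved.
ω₂ = ω₁ (r₁/r₂)² = (8.20)(0.851/1.47)² = 2.748 rad/s.

ω₂ ≈ 2.75 rad/s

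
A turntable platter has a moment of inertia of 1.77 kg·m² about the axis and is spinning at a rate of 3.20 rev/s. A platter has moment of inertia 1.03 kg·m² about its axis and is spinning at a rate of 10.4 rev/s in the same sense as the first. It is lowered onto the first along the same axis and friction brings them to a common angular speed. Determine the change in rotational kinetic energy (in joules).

ΔKE ≈ -666 J

The coupling torques are internal; angular momentum about the shared axis is conserved.
Taking A's sense as positive: L = (1.770)(3.20) + (1.030)(10.4) = 16.38 kg·m²·rev/s.
Combined I = 1.770 + 1.030 = 2.800 kg·m².
ω_f = L / I = 16.38 / 2.800 = 5.849 rev/s.
KE_i = ½ΣIω² = 2557 J; KE_f = ½(2.800)(36.75)² = 1891 J.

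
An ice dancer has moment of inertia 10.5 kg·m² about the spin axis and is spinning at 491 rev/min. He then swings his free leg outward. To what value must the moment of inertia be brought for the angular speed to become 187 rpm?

With no external torque about the axis, L is conserved: I₁ω₁ = I₂ω₂.
I₂ = I₁ω₁ / ω₂ = (10.5)(491) / (187) = 27.57 kg·m².

I₂ ≈ 27.6 kg·m²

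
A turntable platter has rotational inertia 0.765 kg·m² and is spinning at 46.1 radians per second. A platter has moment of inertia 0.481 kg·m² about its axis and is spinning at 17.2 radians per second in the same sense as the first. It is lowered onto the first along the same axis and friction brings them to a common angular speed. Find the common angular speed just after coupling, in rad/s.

|ω_f| ≈ 34.9 rad/s

The coupling torques are internal; angular momentum about the shared axis is conserved.
Taking A's sense as positive: L = (0.7650)(46.1) + (0.4810)(17.2) = 43.54 kg·m²·rad/s.
Combined I = 0.7650 + 0.4810 = 1.246 kg·m².
ω_f = L / I = 43.54 / 1.246 = 34.94 rad/s.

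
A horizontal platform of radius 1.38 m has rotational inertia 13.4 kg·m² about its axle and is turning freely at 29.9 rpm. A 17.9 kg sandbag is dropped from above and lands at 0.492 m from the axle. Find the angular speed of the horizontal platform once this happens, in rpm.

ω_f ≈ 22.6 rpm

No external torque acts about the axle; L_before = L_after.
Added inertia Σmr² = (17.9)(0.492)² = 4.333 kg·m²; I_f = 13.40 + 4.333 = 17.73 kg·m².
ω_f = I_p ω_i / I_f = (13.40)(29.9) / 17.73 = 22.59 rpm.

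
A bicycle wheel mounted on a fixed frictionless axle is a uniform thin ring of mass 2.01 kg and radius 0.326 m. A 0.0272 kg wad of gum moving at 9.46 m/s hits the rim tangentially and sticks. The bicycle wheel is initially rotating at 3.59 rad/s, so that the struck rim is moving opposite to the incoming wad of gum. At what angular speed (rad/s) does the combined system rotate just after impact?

|ω_f| ≈ 3.15 rad/s

About the axle the impulsive forces during the collision are internal, so angular momentum about that axis is conserved.
I_p = (2.01)(0.326)² = 0.2136 kg·m². Taking the sense of the wad of gum's angular momentum as positive, L_{wad} = m v R = (0.0272)(9.46)(0.326) = 0.08388 kg·m²/s.
L_i = −I_p ω_p + m v R = −(0.2136)(3.59) + 0.08388 = -0.6830 kg·m²/s.
After sticking, I_f = I_p + m R² = 0.2136 + (0.0272)(0.326)² = 0.2165 kg·m².
ω_f = L_i / I_f = -0.6830 / 0.2165 = -3.155 rad/s.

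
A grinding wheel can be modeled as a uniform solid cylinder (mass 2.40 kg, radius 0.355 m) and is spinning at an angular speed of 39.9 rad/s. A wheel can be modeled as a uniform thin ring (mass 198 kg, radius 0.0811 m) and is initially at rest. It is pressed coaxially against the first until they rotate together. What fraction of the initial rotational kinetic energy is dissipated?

fraction ≈ 0.896

No external torque acts about the common axis, so total angular momentum is conserved.
Moments of inertia: I_A = ½(2.40)(0.355)² = 0.1512 kg·m²; I_B = (198)(0.0811)² = 1.302 kg·m².
Taking A's sense as positive: L = (0.1512)(39.9) = 6.034 kg·m²·rad/s.
Combined I = 0.1512 + 1.302 = 1.454 kg·m².
ω_f = L / I = 6.034 / 1.454 = 4.151 rad/s.
KE_i = ½ΣIω² = 120.4 J; KE_f = ½(1.454)(4.151)² = 12.52 J.
Fraction dissipated = (KE_i − KE_f)/KE_i = 0.8960.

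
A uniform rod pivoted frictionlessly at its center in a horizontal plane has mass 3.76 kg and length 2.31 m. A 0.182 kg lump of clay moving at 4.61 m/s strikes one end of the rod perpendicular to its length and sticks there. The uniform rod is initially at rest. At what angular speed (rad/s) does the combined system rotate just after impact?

|ω_f| ≈ 0.506 rad/s

About the pivot the impulsive forces during the collision are internal, so angular momentum about that axis is conserved.
I_p = (1/12)(3.76)(2.31)² = 1.672 kg·m². Taking the sense of the lump of clay's angular momentum as positive, L_{lump} = m v R = (0.182)(4.61)(2.31/2) = 0.9691 kg·m²/s.
L_i = 0 + 0.9691 = 0.9691 kg·m²/s.
After sticking, I_f = I_p + m R² = 1.672 + (0.182)(2.31/2)² = 1.915 kg·m².
ω_f = L_i / I_f = 0.9691 / 1.915 = 0.5061 rad/s.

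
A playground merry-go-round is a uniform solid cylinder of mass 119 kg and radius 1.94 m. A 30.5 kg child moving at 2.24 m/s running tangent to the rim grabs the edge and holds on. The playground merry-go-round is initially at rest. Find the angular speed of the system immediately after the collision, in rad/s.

The axle reaction passes through the axle and exerts no torque about it; angular momentum about the axle is conserved through the impact.
I_p = ½(119)(1.94)² = 223.9 kg·m². Taking the sense of the child's angular momentum as positive, L_{child} = m v R = (30.5)(2.24)(1.94) = 132.5 kg·m²/s.
L_i = 0 + 132.5 = 132.5 kg·m²/s.
After sticking, I_f = I_p + m R² = 223.9 + (30.5)(1.94)² = 338.7 kg·m².
ω_f = L_i / I_f = 132.5 / 338.7 = 0.3913 rad/s.

|ω_f| ≈ 0.391 rad/s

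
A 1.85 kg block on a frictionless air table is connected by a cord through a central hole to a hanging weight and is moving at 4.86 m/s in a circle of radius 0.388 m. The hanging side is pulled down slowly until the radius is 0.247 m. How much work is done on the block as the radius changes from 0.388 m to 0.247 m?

The only horizontal force on the mass is along the cord (radial), so it exerts no torque about the hole and angular momentum m v r is conserved.
v₂ = v₁ r₁ / r₂ = (4.86)(0.388) / (0.247) = 7.634 m/s.
W = ΔKE = ½m(v₂² − v₁²) = 32.06 J.

W ≈ 32.1 J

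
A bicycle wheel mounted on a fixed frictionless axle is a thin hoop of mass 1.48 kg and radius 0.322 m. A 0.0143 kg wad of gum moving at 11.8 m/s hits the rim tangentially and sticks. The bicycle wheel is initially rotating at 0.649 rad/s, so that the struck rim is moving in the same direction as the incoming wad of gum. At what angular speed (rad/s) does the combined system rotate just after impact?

The axle reaction passes through the axle and exerts no torque about it; angular momentum about the axle is conserved through the impact.
I_p = (1.48)(0.322)² = 0.1535 kg·m². Taking the sense of the wad of gum's angular momentum as positive, L_{wad} = m v R = (0.0143)(11.8)(0.322) = 0.05433 kg·m²/s.
L_i = +I_p ω_p + m v R = +(0.1535)(0.649) + 0.05433 = 0.1539 kg·m²/s.
After sticking, I_f = I_p + m R² = 0.1535 + (0.0143)(0.322)² = 0.1549 kg·m².
ω_f = L_i / I_f = 0.1539 / 0.1549 = 0.9935 rad/s.

|ω_f| ≈ 0.993 rad/s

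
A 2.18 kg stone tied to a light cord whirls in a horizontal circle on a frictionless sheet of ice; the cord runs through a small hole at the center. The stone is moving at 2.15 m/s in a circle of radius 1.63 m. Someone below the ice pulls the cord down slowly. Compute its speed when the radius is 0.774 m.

v₂ ≈ 4.53 m/s

The only horizontal force on the mass is along the cord (radial), so it exerts no torque about the hole and angular momentum m v r is conserved.
v₂ = v₁ r₁ / r₂ = (2.15)(1.63) / (0.774) = 4.528 m/s.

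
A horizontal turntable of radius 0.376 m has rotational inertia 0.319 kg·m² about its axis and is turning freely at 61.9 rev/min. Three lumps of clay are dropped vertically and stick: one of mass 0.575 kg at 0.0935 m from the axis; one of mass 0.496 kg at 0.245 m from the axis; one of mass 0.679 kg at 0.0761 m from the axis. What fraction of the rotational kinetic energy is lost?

No external torque acts about the axis; L_before = L_after.
Added inertia Σmr² = (0.575)(0.0935)² + (0.496)(0.245)² + (0.679)(0.0761)² = 0.03873 kg·m²; I_f = 0.3190 + 0.03873 = 0.3577 kg·m².
ω_f = I_p ω_i / I_f = (0.3190)(61.9) / 0.3577 = 55.20 rpm.
KE_i = ½(0.3190)(6.482 rad/s)² = 6.702 J; KE_f = ½(0.3577)(5.780)² = 5.976 J.
Fraction lost = 0.1083.

fraction ≈ 0.108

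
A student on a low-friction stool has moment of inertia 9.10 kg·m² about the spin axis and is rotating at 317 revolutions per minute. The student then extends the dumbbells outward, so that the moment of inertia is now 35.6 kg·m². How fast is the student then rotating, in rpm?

ω₂ ≈ 81.0 rpm

With no external torque about the axis, L is conserved: I₁ω₁ = I₂ω₂.
ω₂ = I₁ω₁ / I₂ = (9.100)(317 rpm) / (35.60) = 81.03 rpm.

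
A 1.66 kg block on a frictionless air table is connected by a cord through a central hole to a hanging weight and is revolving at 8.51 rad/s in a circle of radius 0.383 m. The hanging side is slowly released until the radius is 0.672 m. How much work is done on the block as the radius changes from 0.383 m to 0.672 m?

W ≈ -5.95 J

No torque about the axis ⇒ m r₁² ω₁ = m r₂² ω₂.
ω₂ = ω₁ (r₁/r₂)² = (8.51)(0.383/0.672)² = 2.764 rad/s.
W = ΔKE = ½m(v₂² − v₁²) = -5.953 J.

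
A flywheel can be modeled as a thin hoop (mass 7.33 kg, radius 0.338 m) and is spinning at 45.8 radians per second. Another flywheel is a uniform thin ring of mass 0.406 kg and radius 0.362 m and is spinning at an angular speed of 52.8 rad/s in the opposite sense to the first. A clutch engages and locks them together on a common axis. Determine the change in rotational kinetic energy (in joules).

ΔKE ≈ -243 J

The coupling torques are internal; angular momentum about the shared axis is conserved.
Moments of inertia: I_A = (7.33)(0.338)² = 0.8374 kg·m²; I_B = (0.406)(0.362)² = 0.05320 kg·m².
Taking A's sense as positive: L = (0.8374)(45.8) − (0.05320)(52.8) = 35.54 kg·m²·rad/s.
Combined I = 0.8374 + 0.05320 = 0.8906 kg·m².
ω_f = L / I = 35.54 / 0.8906 = 39.91 rad/s.
KE_i = ½ΣIω² = 952.5 J; KE_f = ½(0.8906)(39.91)² = 709.3 J.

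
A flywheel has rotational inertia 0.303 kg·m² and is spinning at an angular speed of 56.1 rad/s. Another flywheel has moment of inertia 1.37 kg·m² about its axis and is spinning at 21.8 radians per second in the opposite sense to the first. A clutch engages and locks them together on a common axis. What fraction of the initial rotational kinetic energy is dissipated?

fraction ≈ 0.938

The coupling torques are internal; angular momentum about the shared axis is conserved.
Taking A's sense as positive: L = (0.3030)(56.1) − (1.370)(21.8) = -12.87 kg·m²·rad/s.
Combined I = 0.3030 + 1.370 = 1.673 kg·m².
ω_f = L / I = -12.87 / 1.673 = -7.691 rad/s.
KE_i = ½ΣIω² = 802.3 J; KE_f = ½(1.673)(7.691)² = 49.49 J.
Fraction dissipated = (KE_i − KE_f)/KE_i = 0.9383.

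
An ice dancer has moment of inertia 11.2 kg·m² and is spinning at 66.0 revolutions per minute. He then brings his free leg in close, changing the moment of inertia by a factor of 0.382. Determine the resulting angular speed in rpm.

Angular momentum about the spin axis is conserved since the torque about it is zero.
I₂ = 0.382 × 11.2 = 4.278 kg·m².
ω₂ = I₁ω₁ / I₂ = (11.20)(66.0 rpm) / (4.278) = 172.8 rpm.

ω₂ ≈ 173 rpm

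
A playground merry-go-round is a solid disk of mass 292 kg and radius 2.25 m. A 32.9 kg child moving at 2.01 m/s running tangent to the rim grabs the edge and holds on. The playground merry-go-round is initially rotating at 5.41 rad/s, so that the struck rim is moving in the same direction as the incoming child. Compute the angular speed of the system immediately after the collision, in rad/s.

|ω_f| ≈ 4.58 rad/s

The axle reaction passes through the axle and exerts no torque about it; angular momentum about the axle is conserved through the impact.
I_p = ½(292)(2.25)² = 739.1 kg·m². Taking the sense of the child's angular momentum as positive, L_{child} = m v R = (32.9)(2.01)(2.25) = 148.8 kg·m²/s.
L_i = +I_p ω_p + m v R = +(739.1)(5.41) + 148.8 = 4147 kg·m²/s.
After sticking, I_f = I_p + m R² = 739.1 + (32.9)(2.25)² = 905.7 kg·m².
ω_f = L_i / I_f = 4147 / 905.7 = 4.579 rad/s.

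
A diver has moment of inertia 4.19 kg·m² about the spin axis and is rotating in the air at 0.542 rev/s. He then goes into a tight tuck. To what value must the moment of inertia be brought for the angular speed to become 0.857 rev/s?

I₂ ≈ 2.65 kg·m²

With no external torque about the axis, L is conserved: I₁ω₁ = I₂ω₂.
I₂ = I₁ω₁ / ω₂ = (4.19)(0.542) / (0.857) = 2.650 kg·m².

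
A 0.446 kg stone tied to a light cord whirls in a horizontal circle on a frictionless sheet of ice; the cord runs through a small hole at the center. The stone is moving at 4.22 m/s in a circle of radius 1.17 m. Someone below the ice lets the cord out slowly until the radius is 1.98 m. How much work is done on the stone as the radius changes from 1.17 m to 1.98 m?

The only horizontal force on the mass is along the cord (radial), so it exerts no torque about the hole and angular momentum m v r is conserved.
v₂ = v₁ r₁ / r₂ = (4.22)(1.17) / (1.98) = 2.494 m/s.
W = ΔKE = ½m(v₂² − v₁²) = -2.585 J.

W ≈ -2.58 J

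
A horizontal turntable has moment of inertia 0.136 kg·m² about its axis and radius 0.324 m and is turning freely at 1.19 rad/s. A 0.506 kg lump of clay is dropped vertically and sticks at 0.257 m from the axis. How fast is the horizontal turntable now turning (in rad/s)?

ω_f ≈ 0.955 rad/s

No external torque acts about the axis; L_before = L_after.
Added inertia Σmr² = (0.506)(0.257)² = 0.03342 kg·m²; I_f = 0.1360 + 0.03342 = 0.1694 kg·m².
ω_f = I_p ω_i / I_f = (0.1360)(1.19) / 0.1694 = 0.9553 rad/s.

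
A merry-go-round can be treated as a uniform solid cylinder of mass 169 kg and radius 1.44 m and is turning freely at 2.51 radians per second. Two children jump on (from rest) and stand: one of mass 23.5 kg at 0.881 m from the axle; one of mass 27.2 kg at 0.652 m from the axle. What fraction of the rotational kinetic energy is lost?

fraction ≈ 0.145

No external torque acts about the axle; L_before = L_after.
I_p = ½(169)(1.44)² = 175.2 kg·m².
Added inertia Σmr² = (23.5)(0.881)² + (27.2)(0.652)² = 29.80 kg·m²; I_f = 175.2 + 29.80 = 205.0 kg·m².
ω_f = I_p ω_i / I_f = (175.2)(2.51) / 205.0 = 2.145 rad/s.
KE_i = ½(175.2)(2.510 rad/s)² = 551.9 J; KE_f = ½(205.0)(2.145)² = 471.7 J.
Fraction lost = 0.1454.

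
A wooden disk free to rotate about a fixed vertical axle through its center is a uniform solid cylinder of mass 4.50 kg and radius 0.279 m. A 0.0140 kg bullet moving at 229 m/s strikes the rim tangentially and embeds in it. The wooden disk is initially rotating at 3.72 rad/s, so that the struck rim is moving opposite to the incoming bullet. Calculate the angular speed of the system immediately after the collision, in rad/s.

|ω_f| ≈ 1.38 rad/s

About the axle the impulsive forces during the collision are internal, so angular momentum about that axis is conserved.
I_p = ½(4.50)(0.279)² = 0.1751 kg·m². Taking the sense of the bullet's angular momentum as positive, L_{bullet} = m v R = (0.0140)(229)(0.279) = 0.8945 kg·m²/s.
L_i = −I_p ω_p + m v R = −(0.1751)(3.72) + 0.8945 = 0.2429 kg·m²/s.
After sticking, I_f = I_p + m R² = 0.1751 + (0.0140)(0.279)² = 0.1762 kg·m².
ω_f = L_i / I_f = 0.2429 / 0.1762 = 1.379 rad/s.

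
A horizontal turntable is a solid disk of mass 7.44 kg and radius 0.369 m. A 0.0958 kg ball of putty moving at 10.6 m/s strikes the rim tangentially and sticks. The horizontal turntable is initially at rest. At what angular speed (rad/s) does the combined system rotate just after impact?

|ω_f| ≈ 0.721 rad/s

The axle reaction passes through the axle and exerts no torque about it; angular momentum about the axle is conserved through the impact.
I_p = ½(7.44)(0.369)² = 0.5065 kg·m². Taking the sense of the ball of putty's angular momentum as positive, L_{ball} = m v R = (0.0958)(10.6)(0.369) = 0.3747 kg·m²/s.
L_i = 0 + 0.3747 = 0.3747 kg·m²/s.
After sticking, I_f = I_p + m R² = 0.5065 + (0.0958)(0.369)² = 0.5196 kg·m².
ω_f = L_i / I_f = 0.3747 / 0.5196 = 0.7212 rad/s.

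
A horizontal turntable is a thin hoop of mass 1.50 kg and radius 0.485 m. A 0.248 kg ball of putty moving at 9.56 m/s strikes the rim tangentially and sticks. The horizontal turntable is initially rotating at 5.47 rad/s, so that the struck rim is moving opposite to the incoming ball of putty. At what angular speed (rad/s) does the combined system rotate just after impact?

About the axle the impulsive forces during the collision are internal, so angular momentum about that axis is conserved.
I_p = (1.50)(0.485)² = 0.3528 kg·m². Taking the sense of the ball of putty's angular momentum as positive, L_{ball} = m v R = (0.248)(9.56)(0.485) = 1.150 kg·m²/s.
L_i = −I_p ω_p + m v R = −(0.3528)(5.47) + 1.150 = -0.7801 kg·m²/s.
After sticking, I_f = I_p + m R² = 0.3528 + (0.248)(0.485)² = 0.4112 kg·m².
ω_f = L_i / I_f = -0.7801 / 0.4112 = -1.897 rad/s.

|ω_f| ≈ 1.90 rad/s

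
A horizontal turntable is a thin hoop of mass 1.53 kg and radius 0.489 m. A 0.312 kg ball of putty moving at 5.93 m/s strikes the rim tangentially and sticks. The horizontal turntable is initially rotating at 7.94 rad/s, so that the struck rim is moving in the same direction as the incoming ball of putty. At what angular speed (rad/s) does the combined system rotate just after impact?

The axle reaction passes through the axle and exerts no torque about it; angular momentum about the axle is conserved through the impact.
I_p = (1.53)(0.489)² = 0.3659 kg·m². Taking the sense of the ball of putty's angular momentum as positive, L_{ball} = m v R = (0.312)(5.93)(0.489) = 0.9047 kg·m²/s.
L_i = +I_p ω_p + m v R = +(0.3659)(7.94) + 0.9047 = 3.810 kg·m²/s.
After sticking, I_f = I_p + m R² = 0.3659 + (0.312)(0.489)² = 0.4405 kg·m².
ω_f = L_i / I_f = 3.810 / 0.4405 = 8.649 rad/s.

|ω_f| ≈ 8.65 rad/s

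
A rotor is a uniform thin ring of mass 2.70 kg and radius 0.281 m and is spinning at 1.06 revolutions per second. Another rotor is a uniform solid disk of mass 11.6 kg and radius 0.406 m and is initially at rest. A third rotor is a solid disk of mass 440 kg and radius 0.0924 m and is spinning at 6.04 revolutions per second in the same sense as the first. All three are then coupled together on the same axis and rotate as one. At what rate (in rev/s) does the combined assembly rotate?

|ω_f| ≈ 3.80 rev/s

The coupling torques are internal; angular momentum about the shared axis is conserved.
Moments of inertia: I_A = (2.70)(0.281)² = 0.2132 kg·m²; I_B = ½(11.6)(0.406)² = 0.9560 kg·m²; I_C = ½(440)(0.0924)² = 1.878 kg·m².
Taking A's sense as positive: L = (0.2132)(1.06) + (1.878)(6.04) = 11.57 kg·m²·rev/s.
Combined I = 0.2132 + 0.9560 + 1.878 = 3.048 kg·m².
ω_f = L / I = 11.57 / 3.048 = 3.797 rev/s.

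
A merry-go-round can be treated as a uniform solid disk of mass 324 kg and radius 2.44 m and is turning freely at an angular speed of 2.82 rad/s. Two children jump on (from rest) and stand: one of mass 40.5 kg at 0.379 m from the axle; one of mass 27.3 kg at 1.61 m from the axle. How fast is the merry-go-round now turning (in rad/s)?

The added mass arrives with no angular momentum about the axle, and any external torque about the axle is negligible, so the system's angular momentum is conserved.
I_p = ½(324)(2.44)² = 964.5 kg·m².
Added inertia Σmr² = (40.5)(0.379)² + (27.3)(1.61)² = 76.58 kg·m²; I_f = 964.5 + 76.58 = 1041 kg·m².
ω_f = I_p ω_i / I_f = (964.5)(2.82) / 1041 = 2.613 rad/s.

ω_f ≈ 2.61 rad/s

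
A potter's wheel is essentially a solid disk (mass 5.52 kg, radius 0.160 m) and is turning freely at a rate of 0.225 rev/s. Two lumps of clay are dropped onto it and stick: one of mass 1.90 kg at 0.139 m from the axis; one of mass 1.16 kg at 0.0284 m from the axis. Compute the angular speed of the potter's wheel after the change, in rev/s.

The added mass arrives with no angular momentum about the axis, and any external torque about the axis is negligible, so the system's angular momentum is conserved.
I_p = ½(5.52)(0.160)² = 0.07066 kg·m².
Added inertia Σmr² = (1.90)(0.139)² + (1.16)(0.0284)² = 0.03765 kg·m²; I_f = 0.07066 + 0.03765 = 0.1083 kg·m².
ω_f = I_p ω_i / I_f = (0.07066)(0.225) / 0.1083 = 0.1468 rev/s.

ω_f ≈ 0.147 rev/s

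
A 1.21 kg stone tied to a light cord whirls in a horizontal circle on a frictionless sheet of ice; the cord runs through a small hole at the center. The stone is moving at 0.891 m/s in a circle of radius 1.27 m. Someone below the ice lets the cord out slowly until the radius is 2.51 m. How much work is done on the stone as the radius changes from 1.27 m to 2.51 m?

W ≈ -0.357 J

Central (radial) force ⇒ zero torque about the center ⇒ m v r is constant.
v₂ = v₁ r₁ / r₂ = (0.891)(1.27) / (2.51) = 0.4508 m/s.
W = ΔKE = ½m(v₂² − v₁²) = -0.3573 J.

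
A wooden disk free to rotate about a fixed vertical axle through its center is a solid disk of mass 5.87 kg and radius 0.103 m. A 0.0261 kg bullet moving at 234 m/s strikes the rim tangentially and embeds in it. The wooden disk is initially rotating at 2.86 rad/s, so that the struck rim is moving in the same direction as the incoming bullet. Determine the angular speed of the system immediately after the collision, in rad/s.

The axle reaction passes through the axle and exerts no torque about it; angular momentum about the axle is conserved through the impact.
I_p = ½(5.87)(0.103)² = 0.03114 kg·m². Taking the sense of the bullet's angular momentum as positive, L_{bullet} = m v R = (0.0261)(234)(0.103) = 0.6291 kg·m²/s.
L_i = +I_p ω_p + m v R = +(0.03114)(2.86) + 0.6291 = 0.7181 kg·m²/s.
After sticking, I_f = I_p + m R² = 0.03114 + (0.0261)(0.103)² = 0.03141 kg·m².
ω_f = L_i / I_f = 0.7181 / 0.03141 = 22.86 rad/s.

|ω_f| ≈ 22.9 rad/s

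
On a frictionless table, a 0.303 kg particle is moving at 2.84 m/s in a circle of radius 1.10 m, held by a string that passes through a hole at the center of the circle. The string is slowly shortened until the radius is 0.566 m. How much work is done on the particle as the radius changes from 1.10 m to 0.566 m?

W ≈ 3.39 J

The only horizontal force on the mass is along the cord (radial), so it exerts no torque about the hole and angular momentum m v r is conserved.
v₂ = v₁ r₁ / r₂ = (2.84)(1.10) / (0.566) = 5.519 m/s.
W = ΔKE = ½m(v₂² − v₁²) = 3.393 J.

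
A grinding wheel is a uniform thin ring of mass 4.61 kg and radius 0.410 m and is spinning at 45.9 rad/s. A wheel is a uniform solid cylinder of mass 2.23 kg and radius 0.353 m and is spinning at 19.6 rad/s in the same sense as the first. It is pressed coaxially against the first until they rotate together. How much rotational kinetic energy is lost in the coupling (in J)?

No external torque acts about the common axis, so total angular momentum is conserved.
Moments of inertia: I_A = (4.61)(0.410)² = 0.7749 kg·m²; I_B = ½(2.23)(0.353)² = 0.1389 kg·m².
Taking A's sense as positive: L = (0.7749)(45.9) + (0.1389)(19.6) = 38.29 kg·m²·rad/s.
Combined I = 0.7749 + 0.1389 = 0.9139 kg·m².
ω_f = L / I = 38.29 / 0.9139 = 41.90 rad/s.
KE_i = ½ΣIω² = 843.0 J; KE_f = ½(0.9139)(41.90)² = 802.3 J.

ΔKE lost ≈ 40.7 J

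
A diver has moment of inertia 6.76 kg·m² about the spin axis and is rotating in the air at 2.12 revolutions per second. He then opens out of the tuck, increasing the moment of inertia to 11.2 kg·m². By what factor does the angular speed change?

Angular momentum about the spin axis is conserved since the torque about it is zero.
ω₂/ω₁ = I₁/I₂ = 6.760 / 11.20 = 0.6036.

ω₂/ω₁ ≈ 0.604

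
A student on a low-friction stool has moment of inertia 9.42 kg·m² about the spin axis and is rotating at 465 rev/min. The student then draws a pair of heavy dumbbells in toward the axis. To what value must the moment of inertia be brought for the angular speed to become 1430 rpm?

With no external torque about the axis, L is conserved: I₁ω₁ = I₂ω₂.
I₂ = I₁ω₁ / ω₂ = (9.42)(465) / (1430) = 3.063 kg·m².

I₂ ≈ 3.06 kg·m²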